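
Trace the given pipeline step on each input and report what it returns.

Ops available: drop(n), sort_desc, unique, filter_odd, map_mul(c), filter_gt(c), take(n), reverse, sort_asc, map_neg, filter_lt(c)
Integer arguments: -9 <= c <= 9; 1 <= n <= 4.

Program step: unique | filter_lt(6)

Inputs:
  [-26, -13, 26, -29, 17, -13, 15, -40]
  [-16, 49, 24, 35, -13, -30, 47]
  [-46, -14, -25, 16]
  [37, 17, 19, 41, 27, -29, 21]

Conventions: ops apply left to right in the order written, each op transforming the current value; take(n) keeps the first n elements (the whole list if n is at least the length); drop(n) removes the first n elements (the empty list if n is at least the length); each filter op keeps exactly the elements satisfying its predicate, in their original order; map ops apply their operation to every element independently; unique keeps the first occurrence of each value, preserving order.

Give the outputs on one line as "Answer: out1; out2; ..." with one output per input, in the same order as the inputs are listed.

[-26, -13, -29, -40]; [-16, -13, -30]; [-46, -14, -25]; [-29]

Execution, op by op:
  [-26, -13, 26, -29, 17, -13, 15, -40] -> [-26, -13, 26, -29, 17, 15, -40] -> [-26, -13, -29, -40]
  [-16, 49, 24, 35, -13, -30, 47] -> [-16, 49, 24, 35, -13, -30, 47] -> [-16, -13, -30]
  [-46, -14, -25, 16] -> [-46, -14, -25, 16] -> [-46, -14, -25]
  [37, 17, 19, 41, 27, -29, 21] -> [37, 17, 19, 41, 27, -29, 21] -> [-29]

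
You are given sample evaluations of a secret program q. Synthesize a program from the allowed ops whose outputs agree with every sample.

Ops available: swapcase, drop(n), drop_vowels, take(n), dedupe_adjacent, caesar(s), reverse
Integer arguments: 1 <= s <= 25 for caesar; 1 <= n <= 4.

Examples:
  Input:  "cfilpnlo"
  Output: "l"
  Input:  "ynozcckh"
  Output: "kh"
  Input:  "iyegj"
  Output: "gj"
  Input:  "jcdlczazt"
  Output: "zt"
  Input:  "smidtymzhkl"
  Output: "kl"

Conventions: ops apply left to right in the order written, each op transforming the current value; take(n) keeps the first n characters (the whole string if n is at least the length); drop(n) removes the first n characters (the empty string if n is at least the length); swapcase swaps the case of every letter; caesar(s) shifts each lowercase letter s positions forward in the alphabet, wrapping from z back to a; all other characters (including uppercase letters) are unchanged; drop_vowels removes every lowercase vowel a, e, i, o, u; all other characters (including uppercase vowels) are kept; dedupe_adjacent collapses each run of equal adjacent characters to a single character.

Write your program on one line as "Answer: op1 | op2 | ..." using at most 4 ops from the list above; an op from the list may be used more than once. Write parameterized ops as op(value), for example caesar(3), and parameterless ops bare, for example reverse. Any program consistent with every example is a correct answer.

reverse | take(2) | drop_vowels | reverse

Check, running the answer program on each example:
  "cfilpnlo" -> "olnplifc" -> "ol" -> "l" -> "l"
  "ynozcckh" -> "hkcczony" -> "hk" -> "hk" -> "kh"
  "iyegj" -> "jgeyi" -> "jg" -> "jg" -> "gj"
  "jcdlczazt" -> "tzazcldcj" -> "tz" -> "tz" -> "zt"
  "smidtymzhkl" -> "lkhzmytdims" -> "lk" -> "lk" -> "kl"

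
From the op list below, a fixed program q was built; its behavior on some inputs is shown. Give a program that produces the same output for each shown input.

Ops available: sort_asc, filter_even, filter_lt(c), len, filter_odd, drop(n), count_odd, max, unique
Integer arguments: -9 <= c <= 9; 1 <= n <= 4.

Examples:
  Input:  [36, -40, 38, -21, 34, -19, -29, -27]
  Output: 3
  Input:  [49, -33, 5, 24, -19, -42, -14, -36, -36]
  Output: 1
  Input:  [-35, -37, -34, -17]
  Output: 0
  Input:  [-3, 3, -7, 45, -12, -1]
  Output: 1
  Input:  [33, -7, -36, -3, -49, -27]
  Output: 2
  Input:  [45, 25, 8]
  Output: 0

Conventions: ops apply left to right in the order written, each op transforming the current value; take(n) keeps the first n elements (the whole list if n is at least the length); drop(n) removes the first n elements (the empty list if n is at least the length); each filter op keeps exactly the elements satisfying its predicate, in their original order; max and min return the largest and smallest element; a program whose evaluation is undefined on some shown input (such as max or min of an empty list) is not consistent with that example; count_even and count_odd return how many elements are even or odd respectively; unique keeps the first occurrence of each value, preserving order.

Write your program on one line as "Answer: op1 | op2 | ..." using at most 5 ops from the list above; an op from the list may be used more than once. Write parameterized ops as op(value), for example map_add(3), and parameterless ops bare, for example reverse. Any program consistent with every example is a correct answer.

unique | drop(2) | drop(2) | count_odd

Check, running the answer program on each example:
  [36, -40, 38, -21, 34, -19, -29, -27] -> [36, -40, 38, -21, 34, -19, -29, -27] -> [38, -21, 34, -19, -29, -27] -> [34, -19, -29, -27] -> 3
  [49, -33, 5, 24, -19, -42, -14, -36, -36] -> [49, -33, 5, 24, -19, -42, -14, -36] -> [5, 24, -19, -42, -14, -36] -> [-19, -42, -14, -36] -> 1
  [-35, -37, -34, -17] -> [-35, -37, -34, -17] -> [-34, -17] -> [] -> 0
  [-3, 3, -7, 45, -12, -1] -> [-3, 3, -7, 45, -12, -1] -> [-7, 45, -12, -1] -> [-12, -1] -> 1
  [33, -7, -36, -3, -49, -27] -> [33, -7, -36, -3, -49, -27] -> [-36, -3, -49, -27] -> [-49, -27] -> 2
  [45, 25, 8] -> [45, 25, 8] -> [8] -> [] -> 0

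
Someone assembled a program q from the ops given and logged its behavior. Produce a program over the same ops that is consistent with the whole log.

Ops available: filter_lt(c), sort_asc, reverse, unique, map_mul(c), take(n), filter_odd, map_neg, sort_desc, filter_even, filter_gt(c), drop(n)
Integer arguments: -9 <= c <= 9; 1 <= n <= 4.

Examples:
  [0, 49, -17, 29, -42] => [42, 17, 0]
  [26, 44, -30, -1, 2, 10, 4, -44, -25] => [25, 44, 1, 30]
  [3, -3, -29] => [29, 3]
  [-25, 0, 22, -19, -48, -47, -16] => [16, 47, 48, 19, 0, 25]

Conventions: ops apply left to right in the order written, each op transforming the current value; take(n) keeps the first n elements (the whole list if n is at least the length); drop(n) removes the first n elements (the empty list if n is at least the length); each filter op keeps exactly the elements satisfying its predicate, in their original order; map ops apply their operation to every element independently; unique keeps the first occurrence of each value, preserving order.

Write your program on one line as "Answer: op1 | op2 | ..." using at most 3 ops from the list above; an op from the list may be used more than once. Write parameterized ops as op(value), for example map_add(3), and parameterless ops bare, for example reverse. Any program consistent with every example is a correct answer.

map_neg | filter_gt(-2) | reverse

Check, running the answer program on each example:
  [0, 49, -17, 29, -42] -> [0, -49, 17, -29, 42] -> [0, 17, 42] -> [42, 17, 0]
  [26, 44, -30, -1, 2, 10, 4, -44, -25] -> [-26, -44, 30, 1, -2, -10, -4, 44, 25] -> [30, 1, 44, 25] -> [25, 44, 1, 30]
  [3, -3, -29] -> [-3, 3, 29] -> [3, 29] -> [29, 3]
  [-25, 0, 22, -19, -48, -47, -16] -> [25, 0, -22, 19, 48, 47, 16] -> [25, 0, 19, 48, 47, 16] -> [16, 47, 48, 19, 0, 25]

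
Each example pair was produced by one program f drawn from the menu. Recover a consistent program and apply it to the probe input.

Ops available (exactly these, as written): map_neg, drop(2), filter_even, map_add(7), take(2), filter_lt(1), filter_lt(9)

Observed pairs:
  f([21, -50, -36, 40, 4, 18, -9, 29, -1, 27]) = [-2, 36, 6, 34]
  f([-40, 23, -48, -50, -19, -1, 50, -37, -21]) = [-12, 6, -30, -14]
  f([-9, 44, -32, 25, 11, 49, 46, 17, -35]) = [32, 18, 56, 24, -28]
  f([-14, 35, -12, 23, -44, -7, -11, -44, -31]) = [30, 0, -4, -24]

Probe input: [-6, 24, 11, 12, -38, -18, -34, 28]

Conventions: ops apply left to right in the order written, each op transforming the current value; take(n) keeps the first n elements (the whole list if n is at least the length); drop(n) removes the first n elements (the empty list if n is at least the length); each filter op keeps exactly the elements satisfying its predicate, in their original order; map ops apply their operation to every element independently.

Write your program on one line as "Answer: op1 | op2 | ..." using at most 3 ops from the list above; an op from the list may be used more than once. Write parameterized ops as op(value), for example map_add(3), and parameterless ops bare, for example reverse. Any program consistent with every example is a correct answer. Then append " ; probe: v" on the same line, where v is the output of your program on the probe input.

map_add(7) | drop(2) | filter_even ; probe: [18]

Check, running the answer program on each example:
  [21, -50, -36, 40, 4, 18, -9, 29, -1, 27] -> [28, -43, -29, 47, 11, 25, -2, 36, 6, 34] -> [-29, 47, 11, 25, -2, 36, 6, 34] -> [-2, 36, 6, 34]
  [-40, 23, -48, -50, -19, -1, 50, -37, -21] -> [-33, 30, -41, -43, -12, 6, 57, -30, -14] -> [-41, -43, -12, 6, 57, -30, -14] -> [-12, 6, -30, -14]
  [-9, 44, -32, 25, 11, 49, 46, 17, -35] -> [-2, 51, -25, 32, 18, 56, 53, 24, -28] -> [-25, 32, 18, 56, 53, 24, -28] -> [32, 18, 56, 24, -28]
  [-14, 35, -12, 23, -44, -7, -11, -44, -31] -> [-7, 42, -5, 30, -37, 0, -4, -37, -24] -> [-5, 30, -37, 0, -4, -37, -24] -> [30, 0, -4, -24]
  probe: [-6, 24, 11, 12, -38, -18, -34, 28] -> [1, 31, 18, 19, -31, -11, -27, 35] -> [18, 19, -31, -11, -27, 35] -> [18]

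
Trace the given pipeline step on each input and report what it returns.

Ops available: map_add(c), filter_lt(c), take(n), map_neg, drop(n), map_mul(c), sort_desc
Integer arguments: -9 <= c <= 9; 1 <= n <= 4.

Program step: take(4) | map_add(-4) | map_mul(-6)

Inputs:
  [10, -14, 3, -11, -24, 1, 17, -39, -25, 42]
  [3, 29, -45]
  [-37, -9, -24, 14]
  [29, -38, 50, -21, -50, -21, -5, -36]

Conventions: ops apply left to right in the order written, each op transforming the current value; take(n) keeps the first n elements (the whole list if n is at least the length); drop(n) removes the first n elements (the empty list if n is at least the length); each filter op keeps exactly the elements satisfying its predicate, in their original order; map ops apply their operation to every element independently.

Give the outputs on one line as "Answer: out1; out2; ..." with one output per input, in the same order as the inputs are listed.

Execution, op by op:
  [10, -14, 3, -11, -24, 1, 17, -39, -25, 42] -> [10, -14, 3, -11] -> [6, -18, -1, -15] -> [-36, 108, 6, 90]
  [3, 29, -45] -> [3, 29, -45] -> [-1, 25, -49] -> [6, -150, 294]
  [-37, -9, -24, 14] -> [-37, -9, -24, 14] -> [-41, -13, -28, 10] -> [246, 78, 168, -60]
  [29, -38, 50, -21, -50, -21, -5, -36] -> [29, -38, 50, -21] -> [25, -42, 46, -25] -> [-150, 252, -276, 150]

[-36, 108, 6, 90]; [6, -150, 294]; [246, 78, 168, -60]; [-150, 252, -276, 150]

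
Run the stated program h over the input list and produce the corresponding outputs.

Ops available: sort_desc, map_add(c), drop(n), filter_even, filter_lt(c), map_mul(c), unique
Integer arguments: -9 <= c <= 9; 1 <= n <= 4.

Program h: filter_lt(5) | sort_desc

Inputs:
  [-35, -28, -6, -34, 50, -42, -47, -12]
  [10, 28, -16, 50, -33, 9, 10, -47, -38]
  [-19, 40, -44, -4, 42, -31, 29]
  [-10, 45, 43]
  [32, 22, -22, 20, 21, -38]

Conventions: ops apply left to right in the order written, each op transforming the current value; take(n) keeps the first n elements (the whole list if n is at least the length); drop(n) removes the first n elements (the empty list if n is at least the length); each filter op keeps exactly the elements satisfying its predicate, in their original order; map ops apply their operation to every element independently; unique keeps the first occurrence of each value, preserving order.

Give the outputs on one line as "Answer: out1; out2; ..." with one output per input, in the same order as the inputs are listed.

Execution, op by op:
  [-35, -28, -6, -34, 50, -42, -47, -12] -> [-35, -28, -6, -34, -42, -47, -12] -> [-6, -12, -28, -34, -35, -42, -47]
  [10, 28, -16, 50, -33, 9, 10, -47, -38] -> [-16, -33, -47, -38] -> [-16, -33, -38, -47]
  [-19, 40, -44, -4, 42, -31, 29] -> [-19, -44, -4, -31] -> [-4, -19, -31, -44]
  [-10, 45, 43] -> [-10] -> [-10]
  [32, 22, -22, 20, 21, -38] -> [-22, -38] -> [-22, -38]

[-6, -12, -28, -34, -35, -42, -47]; [-16, -33, -38, -47]; [-4, -19, -31, -44]; [-10]; [-22, -38]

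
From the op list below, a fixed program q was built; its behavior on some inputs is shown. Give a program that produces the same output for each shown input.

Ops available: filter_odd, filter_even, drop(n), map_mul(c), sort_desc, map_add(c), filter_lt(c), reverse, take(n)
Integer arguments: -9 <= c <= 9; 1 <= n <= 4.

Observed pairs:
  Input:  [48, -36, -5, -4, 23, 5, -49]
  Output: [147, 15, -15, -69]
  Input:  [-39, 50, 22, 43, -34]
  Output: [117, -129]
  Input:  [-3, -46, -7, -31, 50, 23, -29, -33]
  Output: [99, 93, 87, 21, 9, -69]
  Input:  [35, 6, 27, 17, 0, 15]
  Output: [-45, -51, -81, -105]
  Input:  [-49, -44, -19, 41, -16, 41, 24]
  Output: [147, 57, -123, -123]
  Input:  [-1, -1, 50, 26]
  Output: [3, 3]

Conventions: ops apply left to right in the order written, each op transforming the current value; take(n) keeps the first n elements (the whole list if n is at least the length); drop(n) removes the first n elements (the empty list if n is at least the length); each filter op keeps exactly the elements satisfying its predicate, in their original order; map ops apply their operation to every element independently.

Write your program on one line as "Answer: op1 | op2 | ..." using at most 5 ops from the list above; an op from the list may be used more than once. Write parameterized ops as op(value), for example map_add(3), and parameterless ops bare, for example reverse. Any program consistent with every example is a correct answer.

reverse | map_mul(-3) | filter_odd | sort_desc

Check, running the answer program on each example:
  [48, -36, -5, -4, 23, 5, -49] -> [-49, 5, 23, -4, -5, -36, 48] -> [147, -15, -69, 12, 15, 108, -144] -> [147, -15, -69, 15] -> [147, 15, -15, -69]
  [-39, 50, 22, 43, -34] -> [-34, 43, 22, 50, -39] -> [102, -129, -66, -150, 117] -> [-129, 117] -> [117, -129]
  [-3, -46, -7, -31, 50, 23, -29, -33] -> [-33, -29, 23, 50, -31, -7, -46, -3] -> [99, 87, -69, -150, 93, 21, 138, 9] -> [99, 87, -69, 93, 21, 9] -> [99, 93, 87, 21, 9, -69]
  [35, 6, 27, 17, 0, 15] -> [15, 0, 17, 27, 6, 35] -> [-45, 0, -51, -81, -18, -105] -> [-45, -51, -81, -105] -> [-45, -51, -81, -105]
  [-49, -44, -19, 41, -16, 41, 24] -> [24, 41, -16, 41, -19, -44, -49] -> [-72, -123, 48, -123, 57, 132, 147] -> [-123, -123, 57, 147] -> [147, 57, -123, -123]
  [-1, -1, 50, 26] -> [26, 50, -1, -1] -> [-78, -150, 3, 3] -> [3, 3] -> [3, 3]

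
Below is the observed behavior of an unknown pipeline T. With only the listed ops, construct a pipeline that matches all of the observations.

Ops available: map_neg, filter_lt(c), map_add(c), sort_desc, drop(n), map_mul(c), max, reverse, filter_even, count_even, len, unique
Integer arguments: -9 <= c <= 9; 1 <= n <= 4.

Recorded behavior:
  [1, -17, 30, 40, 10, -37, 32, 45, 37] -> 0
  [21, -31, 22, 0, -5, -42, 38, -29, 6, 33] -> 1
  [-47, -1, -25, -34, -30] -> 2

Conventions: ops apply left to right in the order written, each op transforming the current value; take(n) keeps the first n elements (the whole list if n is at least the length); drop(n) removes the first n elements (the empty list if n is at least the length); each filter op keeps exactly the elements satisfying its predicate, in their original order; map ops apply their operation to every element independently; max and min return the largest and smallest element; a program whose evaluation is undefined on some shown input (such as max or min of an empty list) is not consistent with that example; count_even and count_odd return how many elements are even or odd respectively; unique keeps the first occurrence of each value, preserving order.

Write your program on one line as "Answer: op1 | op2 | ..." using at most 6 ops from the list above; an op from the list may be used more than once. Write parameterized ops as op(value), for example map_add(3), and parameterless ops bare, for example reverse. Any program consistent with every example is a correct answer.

map_mul(7) | map_add(7) | filter_lt(-8) | map_mul(-9) | map_add(-3) | count_even

Check, running the answer program on each example:
  [1, -17, 30, 40, 10, -37, 32, 45, 37] -> [7, -119, 210, 280, 70, -259, 224, 315, 259] -> [14, -112, 217, 287, 77, -252, 231, 322, 266] -> [-112, -252] -> [1008, 2268] -> [1005, 2265] -> 0
  [21, -31, 22, 0, -5, -42, 38, -29, 6, 33] -> [147, -217, 154, 0, -35, -294, 266, -203, 42, 231] -> [154, -210, 161, 7, -28, -287, 273, -196, 49, 238] -> [-210, -28, -287, -196] -> [1890, 252, 2583, 1764] -> [1887, 249, 2580, 1761] -> 1
  [-47, -1, -25, -34, -30] -> [-329, -7, -175, -238, -210] -> [-322, 0, -168, -231, -203] -> [-322, -168, -231, -203] -> [2898, 1512, 2079, 1827] -> [2895, 1509, 2076, 1824] -> 2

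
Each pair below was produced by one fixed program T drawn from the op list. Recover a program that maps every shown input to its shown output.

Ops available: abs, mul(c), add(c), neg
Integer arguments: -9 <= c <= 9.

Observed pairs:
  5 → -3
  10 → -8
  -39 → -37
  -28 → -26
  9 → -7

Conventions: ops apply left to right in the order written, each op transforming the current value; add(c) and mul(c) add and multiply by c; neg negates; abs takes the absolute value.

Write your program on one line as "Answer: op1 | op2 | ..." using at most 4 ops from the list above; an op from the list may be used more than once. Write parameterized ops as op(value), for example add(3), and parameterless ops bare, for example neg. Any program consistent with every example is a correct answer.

abs | add(-2) | neg

Check, running the answer program on each example:
  5 -> 5 -> 3 -> -3
  10 -> 10 -> 8 -> -8
  -39 -> 39 -> 37 -> -37
  -28 -> 28 -> 26 -> -26
  9 -> 9 -> 7 -> -7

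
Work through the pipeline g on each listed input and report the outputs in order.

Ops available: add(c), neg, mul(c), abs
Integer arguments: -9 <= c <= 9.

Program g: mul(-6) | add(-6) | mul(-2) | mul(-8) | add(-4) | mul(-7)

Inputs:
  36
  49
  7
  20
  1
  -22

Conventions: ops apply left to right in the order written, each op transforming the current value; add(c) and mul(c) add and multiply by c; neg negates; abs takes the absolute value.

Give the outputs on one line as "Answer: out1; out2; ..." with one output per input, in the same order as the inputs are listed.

24892; 33628; 5404; 14140; 1372; -14084

Execution, op by op:
  36 -> -216 -> -222 -> 444 -> -3552 -> -3556 -> 24892
  49 -> -294 -> -300 -> 600 -> -4800 -> -4804 -> 33628
  7 -> -42 -> -48 -> 96 -> -768 -> -772 -> 5404
  20 -> -120 -> -126 -> 252 -> -2016 -> -2020 -> 14140
  1 -> -6 -> -12 -> 24 -> -192 -> -196 -> 1372
  -22 -> 132 -> 126 -> -252 -> 2016 -> 2012 -> -14084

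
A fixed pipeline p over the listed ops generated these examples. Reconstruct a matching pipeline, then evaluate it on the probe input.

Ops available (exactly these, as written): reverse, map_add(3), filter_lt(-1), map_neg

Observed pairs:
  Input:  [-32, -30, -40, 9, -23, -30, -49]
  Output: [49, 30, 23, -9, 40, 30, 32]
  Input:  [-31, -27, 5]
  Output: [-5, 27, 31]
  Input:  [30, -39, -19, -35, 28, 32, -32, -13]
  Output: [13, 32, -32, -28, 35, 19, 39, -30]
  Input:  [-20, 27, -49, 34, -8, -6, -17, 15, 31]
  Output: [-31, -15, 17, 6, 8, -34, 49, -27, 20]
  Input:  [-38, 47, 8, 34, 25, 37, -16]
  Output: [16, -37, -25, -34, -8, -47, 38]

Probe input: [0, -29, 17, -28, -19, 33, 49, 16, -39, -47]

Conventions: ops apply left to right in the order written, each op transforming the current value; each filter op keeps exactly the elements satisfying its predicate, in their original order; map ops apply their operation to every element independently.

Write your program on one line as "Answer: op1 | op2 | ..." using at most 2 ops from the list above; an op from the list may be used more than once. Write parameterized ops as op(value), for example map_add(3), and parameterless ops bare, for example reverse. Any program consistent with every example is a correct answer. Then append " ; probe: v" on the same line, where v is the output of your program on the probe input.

map_neg | reverse ; probe: [47, 39, -16, -49, -33, 19, 28, -17, 29, 0]

Check, running the answer program on each example:
  [-32, -30, -40, 9, -23, -30, -49] -> [32, 30, 40, -9, 23, 30, 49] -> [49, 30, 23, -9, 40, 30, 32]
  [-31, -27, 5] -> [31, 27, -5] -> [-5, 27, 31]
  [30, -39, -19, -35, 28, 32, -32, -13] -> [-30, 39, 19, 35, -28, -32, 32, 13] -> [13, 32, -32, -28, 35, 19, 39, -30]
  [-20, 27, -49, 34, -8, -6, -17, 15, 31] -> [20, -27, 49, -34, 8, 6, 17, -15, -31] -> [-31, -15, 17, 6, 8, -34, 49, -27, 20]
  [-38, 47, 8, 34, 25, 37, -16] -> [38, -47, -8, -34, -25, -37, 16] -> [16, -37, -25, -34, -8, -47, 38]
  probe: [0, -29, 17, -28, -19, 33, 49, 16, -39, -47] -> [0, 29, -17, 28, 19, -33, -49, -16, 39, 47] -> [47, 39, -16, -49, -33, 19, 28, -17, 29, 0]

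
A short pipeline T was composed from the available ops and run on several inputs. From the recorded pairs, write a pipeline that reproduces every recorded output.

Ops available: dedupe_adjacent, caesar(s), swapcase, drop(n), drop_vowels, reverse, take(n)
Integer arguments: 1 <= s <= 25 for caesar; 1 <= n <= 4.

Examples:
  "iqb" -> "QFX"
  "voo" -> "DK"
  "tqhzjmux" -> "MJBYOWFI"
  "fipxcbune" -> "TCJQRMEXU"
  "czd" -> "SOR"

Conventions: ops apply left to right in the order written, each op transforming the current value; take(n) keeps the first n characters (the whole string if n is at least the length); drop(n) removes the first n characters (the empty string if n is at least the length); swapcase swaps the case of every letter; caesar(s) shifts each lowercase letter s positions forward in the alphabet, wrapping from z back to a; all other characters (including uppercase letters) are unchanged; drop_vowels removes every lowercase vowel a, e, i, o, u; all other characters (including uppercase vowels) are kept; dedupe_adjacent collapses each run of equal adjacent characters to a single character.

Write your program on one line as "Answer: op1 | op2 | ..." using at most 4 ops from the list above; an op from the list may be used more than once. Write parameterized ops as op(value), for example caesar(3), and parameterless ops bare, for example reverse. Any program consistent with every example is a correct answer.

caesar(15) | swapcase | dedupe_adjacent | reverse

Check, running the answer program on each example:
  "iqb" -> "xfq" -> "XFQ" -> "XFQ" -> "QFX"
  "voo" -> "kdd" -> "KDD" -> "KD" -> "DK"
  "tqhzjmux" -> "ifwoybjm" -> "IFWOYBJM" -> "IFWOYBJM" -> "MJBYOWFI"
  "fipxcbune" -> "uxemrqjct" -> "UXEMRQJCT" -> "UXEMRQJCT" -> "TCJQRMEXU"
  "czd" -> "ros" -> "ROS" -> "ROS" -> "SOR"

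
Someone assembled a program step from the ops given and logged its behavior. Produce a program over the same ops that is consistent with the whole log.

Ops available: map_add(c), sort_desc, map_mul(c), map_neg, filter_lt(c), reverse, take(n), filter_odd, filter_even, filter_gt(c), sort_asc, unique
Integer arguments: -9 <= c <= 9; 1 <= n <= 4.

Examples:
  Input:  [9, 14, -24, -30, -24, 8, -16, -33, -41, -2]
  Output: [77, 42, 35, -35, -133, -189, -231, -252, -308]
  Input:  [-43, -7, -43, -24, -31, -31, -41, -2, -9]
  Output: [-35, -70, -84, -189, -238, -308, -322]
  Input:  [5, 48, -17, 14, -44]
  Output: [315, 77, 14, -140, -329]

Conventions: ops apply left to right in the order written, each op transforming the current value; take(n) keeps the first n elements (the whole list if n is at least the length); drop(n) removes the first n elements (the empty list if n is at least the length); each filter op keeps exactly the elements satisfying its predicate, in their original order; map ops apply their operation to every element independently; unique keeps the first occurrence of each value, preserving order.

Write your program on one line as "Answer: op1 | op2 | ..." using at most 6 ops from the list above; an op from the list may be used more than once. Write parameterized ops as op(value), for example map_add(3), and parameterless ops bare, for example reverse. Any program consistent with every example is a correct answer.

unique | sort_asc | reverse | map_add(-3) | map_mul(7)

Check, running the answer program on each example:
  [9, 14, -24, -30, -24, 8, -16, -33, -41, -2] -> [9, 14, -24, -30, 8, -16, -33, -41, -2] -> [-41, -33, -30, -24, -16, -2, 8, 9, 14] -> [14, 9, 8, -2, -16, -24, -30, -33, -41] -> [11, 6, 5, -5, -19, -27, -33, -36, -44] -> [77, 42, 35, -35, -133, -189, -231, -252, -308]
  [-43, -7, -43, -24, -31, -31, -41, -2, -9] -> [-43, -7, -24, -31, -41, -2, -9] -> [-43, -41, -31, -24, -9, -7, -2] -> [-2, -7, -9, -24, -31, -41, -43] -> [-5, -10, -12, -27, -34, -44, -46] -> [-35, -70, -84, -189, -238, -308, -322]
  [5, 48, -17, 14, -44] -> [5, 48, -17, 14, -44] -> [-44, -17, 5, 14, 48] -> [48, 14, 5, -17, -44] -> [45, 11, 2, -20, -47] -> [315, 77, 14, -140, -329]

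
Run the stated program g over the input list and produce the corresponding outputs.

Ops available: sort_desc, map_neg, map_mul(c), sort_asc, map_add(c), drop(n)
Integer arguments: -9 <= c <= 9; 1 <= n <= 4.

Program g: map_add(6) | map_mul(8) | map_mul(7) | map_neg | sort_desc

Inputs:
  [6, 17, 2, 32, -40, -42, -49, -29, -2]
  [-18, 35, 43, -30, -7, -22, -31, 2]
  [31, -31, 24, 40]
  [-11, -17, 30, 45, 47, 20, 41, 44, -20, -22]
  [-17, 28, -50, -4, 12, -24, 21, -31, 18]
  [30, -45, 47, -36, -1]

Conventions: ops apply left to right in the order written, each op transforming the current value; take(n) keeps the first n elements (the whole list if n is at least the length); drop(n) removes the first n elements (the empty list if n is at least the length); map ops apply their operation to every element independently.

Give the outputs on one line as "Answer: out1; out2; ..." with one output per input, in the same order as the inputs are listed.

Execution, op by op:
  [6, 17, 2, 32, -40, -42, -49, -29, -2] -> [12, 23, 8, 38, -34, -36, -43, -23, 4] -> [96, 184, 64, 304, -272, -288, -344, -184, 32] -> [672, 1288, 448, 2128, -1904, -2016, -2408, -1288, 224] -> [-672, -1288, -448, -2128, 1904, 2016, 2408, 1288, -224] -> [2408, 2016, 1904, 1288, -224, -448, -672, -1288, -2128]
  [-18, 35, 43, -30, -7, -22, -31, 2] -> [-12, 41, 49, -24, -1, -16, -25, 8] -> [-96, 328, 392, -192, -8, -128, -200, 64] -> [-672, 2296, 2744, -1344, -56, -896, -1400, 448] -> [672, -2296, -2744, 1344, 56, 896, 1400, -448] -> [1400, 1344, 896, 672, 56, -448, -2296, -2744]
  [31, -31, 24, 40] -> [37, -25, 30, 46] -> [296, -200, 240, 368] -> [2072, -1400, 1680, 2576] -> [-2072, 1400, -1680, -2576] -> [1400, -1680, -2072, -2576]
  [-11, -17, 30, 45, 47, 20, 41, 44, -20, -22] -> [-5, -11, 36, 51, 53, 26, 47, 50, -14, -16] -> [-40, -88, 288, 408, 424, 208, 376, 400, -112, -128] -> [-280, -616, 2016, 2856, 2968, 1456, 2632, 2800, -784, -896] -> [280, 616, -2016, -2856, -2968, -1456, -2632, -2800, 784, 896] -> [896, 784, 616, 280, -1456, -2016, -2632, -2800, -2856, -2968]
  [-17, 28, -50, -4, 12, -24, 21, -31, 18] -> [-11, 34, -44, 2, 18, -18, 27, -25, 24] -> [-88, 272, -352, 16, 144, -144, 216, -200, 192] -> [-616, 1904, -2464, 112, 1008, -1008, 1512, -1400, 1344] -> [616, -1904, 2464, -112, -1008, 1008, -1512, 1400, -1344] -> [2464, 1400, 1008, 616, -112, -1008, -1344, -1512, -1904]
  [30, -45, 47, -36, -1] -> [36, -39, 53, -30, 5] -> [288, -312, 424, -240, 40] -> [2016, -2184, 2968, -1680, 280] -> [-2016, 2184, -2968, 1680, -280] -> [2184, 1680, -280, -2016, -2968]

[2408, 2016, 1904, 1288, -224, -448, -672, -1288, -2128]; [1400, 1344, 896, 672, 56, -448, -2296, -2744]; [1400, -1680, -2072, -2576]; [896, 784, 616, 280, -1456, -2016, -2632, -2800, -2856, -2968]; [2464, 1400, 1008, 616, -112, -1008, -1344, -1512, -1904]; [2184, 1680, -280, -2016, -2968]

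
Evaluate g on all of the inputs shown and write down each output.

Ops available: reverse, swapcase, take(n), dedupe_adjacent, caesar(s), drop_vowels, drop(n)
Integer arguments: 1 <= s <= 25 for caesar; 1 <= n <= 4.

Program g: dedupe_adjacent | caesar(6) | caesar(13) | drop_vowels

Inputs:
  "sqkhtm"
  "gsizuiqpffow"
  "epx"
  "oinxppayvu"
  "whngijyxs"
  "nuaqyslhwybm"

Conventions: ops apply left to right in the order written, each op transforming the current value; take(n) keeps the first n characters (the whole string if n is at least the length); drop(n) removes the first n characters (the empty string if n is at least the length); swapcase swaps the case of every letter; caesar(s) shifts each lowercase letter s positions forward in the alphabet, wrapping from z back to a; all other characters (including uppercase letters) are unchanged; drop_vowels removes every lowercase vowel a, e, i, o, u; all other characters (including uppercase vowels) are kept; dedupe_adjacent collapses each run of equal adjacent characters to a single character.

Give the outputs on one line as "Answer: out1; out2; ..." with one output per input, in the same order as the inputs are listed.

Execution, op by op:
  "sqkhtm" -> "sqkhtm" -> "ywqnzs" -> "ljdamf" -> "ljdmf"
  "gsizuiqpffow" -> "gsizuiqpfow" -> "myofaowvluc" -> "zlbsnbjiyhp" -> "zlbsnbjyhp"
  "epx" -> "epx" -> "kvd" -> "xiq" -> "xq"
  "oinxppayvu" -> "oinxpayvu" -> "uotdvgeba" -> "hbgqitron" -> "hbgqtrn"
  "whngijyxs" -> "whngijyxs" -> "cntmopedy" -> "pagzbcrql" -> "pgzbcrql"
  "nuaqyslhwybm" -> "nuaqyslhwybm" -> "tagweyrncehs" -> "gntjrleapruf" -> "gntjrlprf"

"ljdmf"; "zlbsnbjyhp"; "xq"; "hbgqtrn"; "pgzbcrql"; "gntjrlprf"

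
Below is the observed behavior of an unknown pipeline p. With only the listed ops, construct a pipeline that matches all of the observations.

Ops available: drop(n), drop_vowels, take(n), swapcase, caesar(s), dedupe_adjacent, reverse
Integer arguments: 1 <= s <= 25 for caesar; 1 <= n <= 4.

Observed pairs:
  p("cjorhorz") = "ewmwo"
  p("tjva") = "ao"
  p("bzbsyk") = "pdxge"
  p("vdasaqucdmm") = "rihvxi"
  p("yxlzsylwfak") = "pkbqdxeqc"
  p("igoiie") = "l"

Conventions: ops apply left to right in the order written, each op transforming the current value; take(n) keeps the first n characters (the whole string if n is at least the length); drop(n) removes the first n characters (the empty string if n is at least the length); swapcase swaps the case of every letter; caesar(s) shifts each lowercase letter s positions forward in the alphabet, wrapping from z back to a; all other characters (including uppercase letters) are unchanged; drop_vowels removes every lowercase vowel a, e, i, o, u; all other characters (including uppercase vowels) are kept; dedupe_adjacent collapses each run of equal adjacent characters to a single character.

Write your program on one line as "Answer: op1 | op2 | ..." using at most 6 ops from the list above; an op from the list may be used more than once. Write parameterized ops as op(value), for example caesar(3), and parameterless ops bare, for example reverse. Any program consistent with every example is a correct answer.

drop(1) | dedupe_adjacent | reverse | drop_vowels | caesar(5)

Check, running the answer program on each example:
  "cjorhorz" -> "jorhorz" -> "jorhorz" -> "zrohroj" -> "zrhrj" -> "ewmwo"
  "tjva" -> "jva" -> "jva" -> "avj" -> "vj" -> "ao"
  "bzbsyk" -> "zbsyk" -> "zbsyk" -> "kysbz" -> "kysbz" -> "pdxge"
  "vdasaqucdmm" -> "dasaqucdmm" -> "dasaqucdm" -> "mdcuqasad" -> "mdcqsd" -> "rihvxi"
  "yxlzsylwfak" -> "xlzsylwfak" -> "xlzsylwfak" -> "kafwlyszlx" -> "kfwlyszlx" -> "pkbqdxeqc"
  "igoiie" -> "goiie" -> "goie" -> "eiog" -> "g" -> "l"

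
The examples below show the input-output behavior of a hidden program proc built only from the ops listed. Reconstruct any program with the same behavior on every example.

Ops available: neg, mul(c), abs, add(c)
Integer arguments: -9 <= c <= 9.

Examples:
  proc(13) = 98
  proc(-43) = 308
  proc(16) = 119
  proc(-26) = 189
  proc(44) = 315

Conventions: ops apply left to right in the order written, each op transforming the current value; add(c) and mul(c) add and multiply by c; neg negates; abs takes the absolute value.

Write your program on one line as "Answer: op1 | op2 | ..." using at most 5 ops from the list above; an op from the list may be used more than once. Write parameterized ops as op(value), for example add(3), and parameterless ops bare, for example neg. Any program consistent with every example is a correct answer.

mul(-7) | neg | abs | add(7)

Check, running the answer program on each example:
  13 -> -91 -> 91 -> 91 -> 98
  -43 -> 301 -> -301 -> 301 -> 308
  16 -> -112 -> 112 -> 112 -> 119
  -26 -> 182 -> -182 -> 182 -> 189
  44 -> -308 -> 308 -> 308 -> 315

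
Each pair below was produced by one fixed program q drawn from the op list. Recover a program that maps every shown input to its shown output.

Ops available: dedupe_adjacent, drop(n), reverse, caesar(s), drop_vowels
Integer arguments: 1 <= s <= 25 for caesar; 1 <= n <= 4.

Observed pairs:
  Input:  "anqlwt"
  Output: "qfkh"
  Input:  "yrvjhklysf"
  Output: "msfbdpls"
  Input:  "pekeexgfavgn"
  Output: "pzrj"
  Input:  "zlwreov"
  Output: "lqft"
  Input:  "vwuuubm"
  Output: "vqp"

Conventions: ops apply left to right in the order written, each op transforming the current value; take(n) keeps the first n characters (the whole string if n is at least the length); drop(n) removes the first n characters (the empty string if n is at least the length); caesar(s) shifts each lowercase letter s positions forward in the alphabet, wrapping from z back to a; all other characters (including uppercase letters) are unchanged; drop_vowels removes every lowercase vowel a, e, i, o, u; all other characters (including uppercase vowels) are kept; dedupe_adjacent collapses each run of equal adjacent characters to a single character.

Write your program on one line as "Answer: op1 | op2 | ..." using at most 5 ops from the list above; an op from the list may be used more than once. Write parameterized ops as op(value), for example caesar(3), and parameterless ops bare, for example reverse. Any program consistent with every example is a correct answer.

drop_vowels | caesar(20) | drop_vowels | reverse | drop(1)

Check, running the answer program on each example:
  "anqlwt" -> "nqlwt" -> "hkfqn" -> "hkfqn" -> "nqfkh" -> "qfkh"
  "yrvjhklysf" -> "yrvjhklysf" -> "slpdbefsmz" -> "slpdbfsmz" -> "zmsfbdpls" -> "msfbdpls"
  "pekeexgfavgn" -> "pkxgfvgn" -> "jerazpah" -> "jrzph" -> "hpzrj" -> "pzrj"
  "zlwreov" -> "zlwrv" -> "tfqlp" -> "tfqlp" -> "plqft" -> "lqft"
  "vwuuubm" -> "vwbm" -> "pqvg" -> "pqvg" -> "gvqp" -> "vqp"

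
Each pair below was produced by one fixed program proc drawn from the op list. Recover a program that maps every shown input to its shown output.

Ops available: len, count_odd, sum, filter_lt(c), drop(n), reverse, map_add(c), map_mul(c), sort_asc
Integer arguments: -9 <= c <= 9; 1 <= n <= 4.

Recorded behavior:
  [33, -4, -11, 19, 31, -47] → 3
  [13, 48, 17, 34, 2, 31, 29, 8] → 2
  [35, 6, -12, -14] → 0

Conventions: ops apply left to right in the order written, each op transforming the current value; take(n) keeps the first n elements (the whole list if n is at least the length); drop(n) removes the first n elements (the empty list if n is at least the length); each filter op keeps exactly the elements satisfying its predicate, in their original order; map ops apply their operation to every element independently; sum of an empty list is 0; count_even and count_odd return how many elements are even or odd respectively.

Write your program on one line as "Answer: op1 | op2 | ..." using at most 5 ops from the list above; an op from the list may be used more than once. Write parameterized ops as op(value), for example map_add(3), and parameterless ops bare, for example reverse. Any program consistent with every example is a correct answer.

map_mul(-3) | drop(3) | map_mul(-5) | count_odd

Check, running the answer program on each example:
  [33, -4, -11, 19, 31, -47] -> [-99, 12, 33, -57, -93, 141] -> [-57, -93, 141] -> [285, 465, -705] -> 3
  [13, 48, 17, 34, 2, 31, 29, 8] -> [-39, -144, -51, -102, -6, -93, -87, -24] -> [-102, -6, -93, -87, -24] -> [510, 30, 465, 435, 120] -> 2
  [35, 6, -12, -14] -> [-105, -18, 36, 42] -> [42] -> [-210] -> 0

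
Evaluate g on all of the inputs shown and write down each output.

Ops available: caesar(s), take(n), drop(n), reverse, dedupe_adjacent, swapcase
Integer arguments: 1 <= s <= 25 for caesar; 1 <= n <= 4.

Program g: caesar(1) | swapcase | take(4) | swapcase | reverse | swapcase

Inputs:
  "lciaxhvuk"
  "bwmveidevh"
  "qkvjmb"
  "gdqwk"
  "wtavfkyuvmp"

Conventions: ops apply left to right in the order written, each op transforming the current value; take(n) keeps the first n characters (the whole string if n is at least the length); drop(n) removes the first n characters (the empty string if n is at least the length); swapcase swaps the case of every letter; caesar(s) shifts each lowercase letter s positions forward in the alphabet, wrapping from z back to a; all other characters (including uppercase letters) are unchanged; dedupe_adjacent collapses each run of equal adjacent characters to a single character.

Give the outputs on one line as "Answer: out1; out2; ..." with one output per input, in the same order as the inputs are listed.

Execution, op by op:
  "lciaxhvuk" -> "mdjbyiwvl" -> "MDJBYIWVL" -> "MDJB" -> "mdjb" -> "bjdm" -> "BJDM"
  "bwmveidevh" -> "cxnwfjefwi" -> "CXNWFJEFWI" -> "CXNW" -> "cxnw" -> "wnxc" -> "WNXC"
  "qkvjmb" -> "rlwknc" -> "RLWKNC" -> "RLWK" -> "rlwk" -> "kwlr" -> "KWLR"
  "gdqwk" -> "herxl" -> "HERXL" -> "HERX" -> "herx" -> "xreh" -> "XREH"
  "wtavfkyuvmp" -> "xubwglzvwnq" -> "XUBWGLZVWNQ" -> "XUBW" -> "xubw" -> "wbux" -> "WBUX"

"BJDM"; "WNXC"; "KWLR"; "XREH"; "WBUX"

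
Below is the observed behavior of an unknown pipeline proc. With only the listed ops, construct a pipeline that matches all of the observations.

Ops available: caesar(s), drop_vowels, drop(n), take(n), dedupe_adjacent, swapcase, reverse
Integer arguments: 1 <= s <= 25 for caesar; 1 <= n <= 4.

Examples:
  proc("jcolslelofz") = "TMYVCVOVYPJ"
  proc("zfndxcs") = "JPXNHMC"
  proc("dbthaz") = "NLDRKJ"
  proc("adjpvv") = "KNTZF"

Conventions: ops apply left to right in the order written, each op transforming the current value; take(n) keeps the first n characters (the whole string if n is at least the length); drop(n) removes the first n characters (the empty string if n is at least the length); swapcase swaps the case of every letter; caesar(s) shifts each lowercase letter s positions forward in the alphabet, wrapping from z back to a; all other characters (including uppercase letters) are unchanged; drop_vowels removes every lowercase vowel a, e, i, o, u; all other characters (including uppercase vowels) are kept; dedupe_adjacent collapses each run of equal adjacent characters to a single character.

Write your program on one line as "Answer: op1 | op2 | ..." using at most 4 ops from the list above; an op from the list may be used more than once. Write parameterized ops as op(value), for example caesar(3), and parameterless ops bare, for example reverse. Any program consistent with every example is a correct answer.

caesar(10) | dedupe_adjacent | swapcase

Check, running the answer program on each example:
  "jcolslelofz" -> "tmyvcvovypj" -> "tmyvcvovypj" -> "TMYVCVOVYPJ"
  "zfndxcs" -> "jpxnhmc" -> "jpxnhmc" -> "JPXNHMC"
  "dbthaz" -> "nldrkj" -> "nldrkj" -> "NLDRKJ"
  "adjpvv" -> "kntzff" -> "kntzf" -> "KNTZF"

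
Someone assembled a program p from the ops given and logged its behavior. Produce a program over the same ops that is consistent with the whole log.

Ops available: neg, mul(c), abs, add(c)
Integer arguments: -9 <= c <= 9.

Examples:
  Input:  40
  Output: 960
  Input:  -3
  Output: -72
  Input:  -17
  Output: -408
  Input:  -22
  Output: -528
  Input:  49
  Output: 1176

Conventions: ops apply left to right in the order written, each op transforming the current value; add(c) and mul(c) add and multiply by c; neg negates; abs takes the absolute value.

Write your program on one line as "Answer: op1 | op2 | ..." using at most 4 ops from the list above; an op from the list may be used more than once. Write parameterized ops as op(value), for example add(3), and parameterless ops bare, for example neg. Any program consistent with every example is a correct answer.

neg | mul(-8) | neg | mul(-3)

Check, running the answer program on each example:
  40 -> -40 -> 320 -> -320 -> 960
  -3 -> 3 -> -24 -> 24 -> -72
  -17 -> 17 -> -136 -> 136 -> -408
  -22 -> 22 -> -176 -> 176 -> -528
  49 -> -49 -> 392 -> -392 -> 1176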